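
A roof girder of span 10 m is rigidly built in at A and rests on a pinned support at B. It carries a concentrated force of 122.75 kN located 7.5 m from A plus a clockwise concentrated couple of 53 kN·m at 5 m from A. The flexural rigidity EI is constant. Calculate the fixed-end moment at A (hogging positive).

Release the roller at B. Primary structure: cantilever fixed at A.
Downward deflection at the released point B due to the loads:
  point load 122.75 at a = 7.5: Pa²(3L − a)/(6EI) = 25893/EI
  clockwise couple 53 at a = 5: M₀a(2L − a)/(2EI) = 1988/EI
  δ_0 = 27880/EI
Tip deflection under a unit load at B: L³/(3EI) = 333.3/EI.
Compatibility at B: δ_0 − R_B·δ_{BB} = 0, so R_B = 27880/333.3 = 83.64 kN.
Moment equilibrium about A: M_A = Σ(load moments about A) − R_B·L = 973.6 − 83.64×10 = 137.2 kN·m.

M_A = 137.2 kN·m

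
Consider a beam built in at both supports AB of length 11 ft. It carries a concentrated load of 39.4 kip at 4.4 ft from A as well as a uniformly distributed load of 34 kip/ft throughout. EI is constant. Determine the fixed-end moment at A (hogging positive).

Release both end moments; the primary structure is a simply-supported span AB with redundants M_A and M_B.
End rotations of the released simple span under the applied load (×1/EI):
  at A: point load 39.4 at a = 4.4: Pab(L + b)/(6LEI) = 305.1/EI
  at B: point load 39.4 at a = 4.4: Pab(L + a)/(6LEI) = 267/EI
  at A: UDL 34: wL³/(24EI) = 1886/EI
  at B: UDL 34: wL³/(24EI) = 1886/EI
  θ_A0 = 2191/EI,  θ_B0 = 2153/EI
Flexibility coefficients: a unit moment at one end gives L/(3EI) there and L/(6EI) at the far end, so f₁₁ = f₂₂ = 3.667/EI and f₁₂ = f₂₁ = 1.833/EI.
Compatibility — zero rotation at each built-in end:
  3.667 M_A + 1.833 M_B = 2191
  1.833 M_A + 3.667 M_B = 2153
Solving the pair gives M_A = 405.2 kip·ft and M_B = 384.4 kip·ft (hogging).

M_A = 405.2 kip·ft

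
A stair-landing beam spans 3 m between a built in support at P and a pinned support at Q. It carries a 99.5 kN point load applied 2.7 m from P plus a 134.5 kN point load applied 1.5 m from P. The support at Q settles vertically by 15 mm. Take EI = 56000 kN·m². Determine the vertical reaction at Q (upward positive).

R_Q = 33.32 kN

Release the roller at Q. Primary structure: cantilever fixed at P.
Free-end deflection of the primary structure under the applied loading (downward +):
  point load 99.5 at a = 2.7: Pa²(3L − a)/(6EI) = 761.6/EI
  point load 134.5 at a = 1.5: Pa²(3L − a)/(6EI) = 378.3/EI
  δ_0 = 1140/EI
Flexibility coefficient — unit upward force at Q: δ_{QQ} = L³/(3EI) = 9/EI.
With EI = 56000 kN·m²: δ_0 = 0.020355 m and δ_{QQ} = 0.000161 m/kN.
Compatibility — the beam at Q must follow the support down by 0.015 m: δ_0 − R_Q·δ_{QQ} = 0.015, so R_Q = (0.020355 − 0.015)/0.000161 = 33.32 kN.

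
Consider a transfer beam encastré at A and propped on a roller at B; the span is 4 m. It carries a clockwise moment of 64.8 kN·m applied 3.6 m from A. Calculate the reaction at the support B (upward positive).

Take the reaction at B as the redundant and release it; the primary structure is a cantilever fixed at A.
Free-end deflection of the primary structure under the applied loading (downward +):
  clockwise couple 64.8 at a = 3.6: M₀a(2L − a)/(2EI) = 513.2/EI
Tip deflection under a unit load at B: L³/(3EI) = 21.33/EI.
Compatibility at B: δ_0 − R_B·δ_{BB} = 0, so R_B = 513.2/21.33 = 24.06 kN.

R_B = 24.06 kN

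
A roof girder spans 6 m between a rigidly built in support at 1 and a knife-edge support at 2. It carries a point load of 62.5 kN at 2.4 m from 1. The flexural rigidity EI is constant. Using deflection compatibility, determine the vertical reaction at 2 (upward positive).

R_2 = 13 kN

Take the reaction at 2 as the redundant and release it; the primary structure is a cantilever fixed at 1.
Downward deflection at the released point 2 due to the loads:
  point load 62.5 at a = 2.4: Pa²(3L − a)/(6EI) = 936/EI
Tip deflection under a unit load at 2: L³/(3EI) = 72/EI.
Compatibility at 2: δ_0 − R_2·δ_{22} = 0, so R_2 = 936/72 = 13 kN.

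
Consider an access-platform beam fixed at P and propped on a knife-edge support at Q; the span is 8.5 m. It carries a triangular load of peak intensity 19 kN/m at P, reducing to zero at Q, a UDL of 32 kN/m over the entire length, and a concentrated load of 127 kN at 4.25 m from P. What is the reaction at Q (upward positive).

Choose R_Q as the redundant. The primary structure is the cantilever fixed at P.
Deflection at Q on the released cantilever, summing each load's contribution:
  triangular load, peak 19 at the fixed end: w₀L⁴/(30EI) = 3306/EI
  UDL 32: wL⁴/(8EI) = 20880/EI
  point load 127 at a = 4.25: Pa²(3L − a)/(6EI) = 8124/EI
  δ_0 = 32311/EI
Flexibility coefficient — unit upward force at Q: δ_{QQ} = L³/(3EI) = 204.7/EI.
The prop prevents deflection at Q: R_Q = δ_0/δ_{QQ} = 32311/204.7 = 157.8 kN.

R_Q = 157.8 kN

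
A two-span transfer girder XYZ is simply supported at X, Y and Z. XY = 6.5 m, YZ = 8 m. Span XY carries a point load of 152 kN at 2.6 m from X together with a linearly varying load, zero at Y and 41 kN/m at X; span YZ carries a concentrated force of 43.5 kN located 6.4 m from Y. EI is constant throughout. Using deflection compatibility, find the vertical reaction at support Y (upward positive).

Insert a hinge at Y; M_Y is the redundant, and each span becomes simply supported.
Rotations at Y on the released spans (each span's end-slope, ×1/EI):
  span XY: point load 152 at a = 2.6: Pab(L + a)/(6LEI) = 359.6/EI
  span XY: triangular load, peak 41: 7w₀L³/(360EI) = 218.9/EI
  span YZ: point load 43.5 at a = 6.4: Pab(L + b)/(6LEI) = 89.09/EI
  relative rotation θ_0 = (578.6 + 89.09)/EI = 667.7/EI
A unit hogging moment at Y produces rotation L₁/(3EI) + L₂/(3EI) = 4.833/EI.
Slope continuity at Y: θ_0 = M_Y·4.833/EI, so M_Y = 667.7/4.833 = 138.1 kN·m (hogging).
Span XY, ΣM about X with M_Y applied at Y: R_Y^{XY}·6.5 = 683.9 + 138.1, so R_Y^{XY} = 126.5 kN and R_X = 285.2 − 126.5 = 158.8 kN.
Span YZ, ΣM about Z: R_Y^{YZ}·8 = 69.6 + 138.1, so R_Y^{YZ} = 25.97 kN and R_Z = 43.5 − 25.97 = 17.53 kN.
R_Y = 126.5 + 25.97 = 152.4 kN.

R_Y = 152.4 kN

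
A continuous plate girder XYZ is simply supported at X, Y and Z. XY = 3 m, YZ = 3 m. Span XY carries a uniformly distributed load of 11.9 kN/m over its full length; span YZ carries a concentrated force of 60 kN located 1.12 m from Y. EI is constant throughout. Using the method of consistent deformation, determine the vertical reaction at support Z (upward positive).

R_Z = 14.46 kN

Insert a hinge at Y; M_Y is the redundant, and each span becomes simply supported.
End slopes at the hinge Y, treating each span as simply supported:
  span XY: UDL 11.9: wL³/(24EI) = 13.39/EI
  span YZ: point load 60 at a = 1.12: Pab(L + b)/(6LEI) = 34.25/EI
  relative rotation θ_0 = (13.39 + 34.25)/EI = 47.64/EI
A unit hogging moment at Y produces rotation L₁/(3EI) + L₂/(3EI) = 2/EI.
Slope continuity at Y: θ_0 = M_Y·2/EI, so M_Y = 47.64/2 = 23.82 kN·m (hogging).
Span YZ, ΣM about Z: R_Y^{YZ}·3 = 112.8 + 23.82, so R_Y^{YZ} = 45.54 kN and R_Z = 60 − 45.54 = 14.46 kN.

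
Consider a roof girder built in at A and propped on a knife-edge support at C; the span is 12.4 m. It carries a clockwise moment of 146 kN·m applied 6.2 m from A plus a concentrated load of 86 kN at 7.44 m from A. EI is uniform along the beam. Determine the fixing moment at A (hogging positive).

Take the reaction at C as the redundant and release it; the primary structure is a cantilever fixed at A.
Downward deflection at the released point C due to the loads:
  clockwise couple 146 at a = 6.2: M₀a(2L − a)/(2EI) = 8418/EI
  point load 86 at a = 7.44: Pa²(3L − a)/(6EI) = 23612/EI
  δ_0 = 32030/EI
Tip deflection under a unit load at C: L³/(3EI) = 635.5/EI.
The prop prevents deflection at C: R_C = δ_0/δ_{CC} = 32030/635.5 = 50.4 kN.
Moment equilibrium about A: M_A = Σ(load moments about A) − R_C·L = 785.8 − 50.4×12.4 = 160.9 kN·m.

M_A = 160.9 kN·m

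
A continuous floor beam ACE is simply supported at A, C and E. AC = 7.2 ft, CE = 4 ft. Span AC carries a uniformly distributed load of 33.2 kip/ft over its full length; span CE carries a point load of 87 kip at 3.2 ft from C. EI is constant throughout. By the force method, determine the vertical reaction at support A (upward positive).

R_A = 98.65 kip

Release continuity at C by inserting a hinge; the redundant is the internal moment M_C. The primary structure is two simply-supported spans AC and CE.
Rotations at C on the released spans (each span's end-slope, ×1/EI):
  span AC: UDL 33.2: wL³/(24EI) = 516.3/EI
  span CE: point load 87 at a = 3.2: Pab(L + b)/(6LEI) = 44.54/EI
  relative rotation θ_0 = (516.3 + 44.54)/EI = 560.9/EI
A unit hogging moment at C produces rotation L₁/(3EI) + L₂/(3EI) = 3.733/EI.
Compatibility: M_C·(L₁+L₂)/(3EI) = θ_0, giving M_C = 150.2 kip·ft (hogging).
Span AC, ΣM about A with M_C applied at C: R_C^{AC}·7.2 = 860.5 + 150.2, so R_C^{AC} = 140.4 kip and R_A = 239 − 140.4 = 98.65 kip.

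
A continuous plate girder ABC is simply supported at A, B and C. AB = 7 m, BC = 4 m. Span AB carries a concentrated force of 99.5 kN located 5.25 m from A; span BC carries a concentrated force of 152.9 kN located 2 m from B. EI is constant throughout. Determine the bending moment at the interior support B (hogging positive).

Insert a hinge at B; M_B is the redundant, and each span becomes simply supported.
Rotations at B on the released spans (each span's end-slope, ×1/EI):
  span AB: point load 99.5 at a = 5.25: Pab(L + a)/(6LEI) = 266.6/EI
  span BC: point load 152.9 at a = 2: Pab(L + b)/(6LEI) = 152.9/EI
  relative rotation θ_0 = (266.6 + 152.9)/EI = 419.5/EI
A unit hogging moment at B produces rotation L₁/(3EI) + L₂/(3EI) = 3.667/EI.
Compatibility: M_B·(L₁+L₂)/(3EI) = θ_0, giving M_B = 114.4 kN·m (hogging).

M_B = 114.4 kN·m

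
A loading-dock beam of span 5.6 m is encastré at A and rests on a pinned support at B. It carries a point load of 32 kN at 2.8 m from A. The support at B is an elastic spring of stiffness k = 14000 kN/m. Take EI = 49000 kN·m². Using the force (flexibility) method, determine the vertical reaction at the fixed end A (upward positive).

Release the roller at B. Primary structure: cantilever fixed at A.
Free-end deflection of the primary structure under the applied loading (downward +):
  point load 32 at a = 2.8: Pa²(3L − a)/(6EI) = 585.4/EI
Flexibility coefficient — unit upward force at B: δ_{BB} = L³/(3EI) = 58.54/EI.
With EI = 49000 kN·m²: δ_0 = 0.011947 m and δ_{BB} = 0.001195 m/kN.
Compatibility — the spring shortens by R_B/k under the reaction it provides: δ_0 − R_B·δ_{BB} = R_B/k. With 1/k = 0.000071 m/kN, R_B = δ_0 / (δ_{BB} + 1/k) = 0.011947 / (0.001195 + 0.000071) = 9.436 kN.
Vertical equilibrium: R_A = ΣP − R_B = 32 − 9.436 = 22.56 kN.

R_A = 22.56 kN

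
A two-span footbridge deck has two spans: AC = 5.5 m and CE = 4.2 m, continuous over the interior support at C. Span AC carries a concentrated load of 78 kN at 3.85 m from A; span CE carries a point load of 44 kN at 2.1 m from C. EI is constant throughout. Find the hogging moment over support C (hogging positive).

Insert a hinge at C; M_C is the redundant, and each span becomes simply supported.
Rotations at C on the released spans (each span's end-slope, ×1/EI):
  span AC: point load 78 at a = 3.85: Pab(L + a)/(6LEI) = 140.4/EI
  span CE: point load 44 at a = 2.1: Pab(L + b)/(6LEI) = 48.51/EI
  relative rotation θ_0 = (140.4 + 48.51)/EI = 188.9/EI
A unit hogging moment at C produces rotation L₁/(3EI) + L₂/(3EI) = 3.233/EI.
Compatibility: M_C·(L₁+L₂)/(3EI) = θ_0, giving M_C = 58.42 kN·m (hogging).

M_C = 58.42 kN·m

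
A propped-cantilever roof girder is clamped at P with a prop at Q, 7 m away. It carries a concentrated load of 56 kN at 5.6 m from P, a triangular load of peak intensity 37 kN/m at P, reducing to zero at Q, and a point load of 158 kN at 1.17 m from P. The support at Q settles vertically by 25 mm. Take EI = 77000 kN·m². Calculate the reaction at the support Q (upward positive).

R_Q = 54.74 kN

Choose R_Q as the redundant. The primary structure is the cantilever fixed at P.
Free-end deflection of the primary structure under the applied loading (downward +):
  point load 56 at a = 5.6: Pa²(3L − a)/(6EI) = 4507/EI
  triangular load, peak 37 at the fixed end: w₀L⁴/(30EI) = 2961/EI
  point load 158 at a = 1.17: Pa²(3L − a)/(6EI) = 714.8/EI
  δ_0 = 8184/EI
Tip deflection under a unit load at Q: L³/(3EI) = 114.3/EI.
With EI = 77000 kN·m²: δ_0 = 0.10628 m and δ_{QQ} = 0.001485 m/kN.
Compatibility — the beam at Q must follow the support down by 0.025 m: δ_0 − R_Q·δ_{QQ} = 0.025, so R_Q = (0.10628 − 0.025)/0.001485 = 54.74 kN.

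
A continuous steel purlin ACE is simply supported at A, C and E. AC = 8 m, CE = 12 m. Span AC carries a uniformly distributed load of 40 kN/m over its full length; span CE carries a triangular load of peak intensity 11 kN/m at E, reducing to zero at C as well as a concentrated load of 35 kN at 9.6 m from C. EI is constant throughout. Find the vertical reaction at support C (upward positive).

R_C = 232.3 kN

Release continuity at C by inserting a hinge; the redundant is the internal moment M_C. The primary structure is two simply-supported spans AC and CE.
End slopes at the hinge C, treating each span as simply supported:
  span AC: UDL 40: wL³/(24EI) = 853.3/EI
  span CE: triangular load, peak 11: 7w₀L³/(360EI) = 369.6/EI
  span CE: point load 35 at a = 9.6: Pab(L + b)/(6LEI) = 161.3/EI
  relative rotation θ_0 = (853.3 + 530.9)/EI = 1384/EI
A unit hogging moment at C produces rotation L₁/(3EI) + L₂/(3EI) = 6.667/EI.
Compatibility: M_C·(L₁+L₂)/(3EI) = θ_0, giving M_C = 207.6 kN·m (hogging).
Span AC, ΣM about A with M_C applied at C: R_C^{AC}·8 = 1280 + 207.6, so R_C^{AC} = 186 kN and R_A = 320 − 186 = 134 kN.
Span CE, ΣM about E: R_C^{CE}·12 = 348 + 207.6, so R_C^{CE} = 46.3 kN and R_E = 101 − 46.3 = 54.7 kN.
R_C = 186 + 46.3 = 232.3 kN.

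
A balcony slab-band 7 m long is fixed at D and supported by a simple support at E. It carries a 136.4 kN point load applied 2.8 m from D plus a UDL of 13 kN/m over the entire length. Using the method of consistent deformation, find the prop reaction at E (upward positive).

R_E = 62.5 kN

Choose R_E as the redundant. The primary structure is the cantilever fixed at D.
Downward deflection at the released point E due to the loads:
  point load 136.4 at a = 2.8: Pa²(3L − a)/(6EI) = 3244/EI
  UDL 13: wL⁴/(8EI) = 3902/EI
  δ_0 = 7145/EI
Tip deflection under a unit load at E: L³/(3EI) = 114.3/EI.
Compatibility at E: δ_0 − R_E·δ_{EE} = 0, so R_E = 7145/114.3 = 62.5 kN.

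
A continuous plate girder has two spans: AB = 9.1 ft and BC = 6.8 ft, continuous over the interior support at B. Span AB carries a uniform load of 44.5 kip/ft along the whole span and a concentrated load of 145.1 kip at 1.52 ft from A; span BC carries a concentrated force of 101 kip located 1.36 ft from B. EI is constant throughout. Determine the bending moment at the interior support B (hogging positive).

M_B = 367.3 kip·ft

Insert a hinge at B; M_B is the redundant, and each span becomes simply supported.
Discontinuity in slope at B on the released structure — sum the simple-span end rotations:
  span AB: UDL 44.5: wL³/(24EI) = 1397/EI
  span AB: point load 145.1 at a = 1.52: Pab(L + a)/(6LEI) = 325.2/EI
  span BC: point load 101 at a = 1.36: Pab(L + b)/(6LEI) = 224.2/EI
  relative rotation θ_0 = (1722 + 224.2)/EI = 1947/EI
A unit hogging moment at B produces rotation L₁/(3EI) + L₂/(3EI) = 5.3/EI.
Slope continuity at B: θ_0 = M_B·5.3/EI, so M_B = 1947/5.3 = 367.3 kip·ft (hogging).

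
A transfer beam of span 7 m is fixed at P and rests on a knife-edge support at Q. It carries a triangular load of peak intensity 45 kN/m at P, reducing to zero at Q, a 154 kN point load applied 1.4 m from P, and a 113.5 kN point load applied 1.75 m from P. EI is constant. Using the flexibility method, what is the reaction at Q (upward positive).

Remove the prop at Q; the released (primary) structure is a cantilever built in at P.
Primary-structure tip deflection at Q by superposition:
  triangular load, peak 45 at the fixed end: w₀L⁴/(30EI) = 3602/EI
  point load 154 at a = 1.4: Pa²(3L − a)/(6EI) = 986/EI
  point load 113.5 at a = 1.75: Pa²(3L − a)/(6EI) = 1115/EI
  δ_0 = 5703/EI
Tip deflection under a unit load at Q: L³/(3EI) = 114.3/EI.
The prop prevents deflection at Q: R_Q = δ_0/δ_{QQ} = 5703/114.3 = 49.88 kN.

R_Q = 49.88 kN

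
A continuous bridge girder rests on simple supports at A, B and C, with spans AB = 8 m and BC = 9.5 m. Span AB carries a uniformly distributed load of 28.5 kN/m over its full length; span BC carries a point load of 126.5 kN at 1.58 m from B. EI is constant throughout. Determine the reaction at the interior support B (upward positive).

Release continuity at B by inserting a hinge; the redundant is the internal moment M_B. The primary structure is two simply-supported spans AB and BC.
Rotations at B on the released spans (each span's end-slope, ×1/EI):
  span AB: UDL 28.5: wL³/(24EI) = 608/EI
  span BC: point load 126.5 at a = 1.58: Pab(L + b)/(6LEI) = 483.8/EI
  relative rotation θ_0 = (608 + 483.8)/EI = 1092/EI
A unit hogging moment at B produces rotation L₁/(3EI) + L₂/(3EI) = 5.833/EI.
Compatibility: M_B·(L₁+L₂)/(3EI) = θ_0, giving M_B = 187.2 kN·m (hogging).
Span AB, ΣM about A with M_B applied at B: R_B^{AB}·8 = 912 + 187.2, so R_B^{AB} = 137.4 kN and R_A = 228 − 137.4 = 90.6 kN.
Span BC, ΣM about C: R_B^{BC}·9.5 = 1002 + 187.2, so R_B^{BC} = 125.2 kN and R_C = 126.5 − 125.2 = 1.338 kN.
R_B = 137.4 + 125.2 = 262.6 kN.

R_B = 262.6 kN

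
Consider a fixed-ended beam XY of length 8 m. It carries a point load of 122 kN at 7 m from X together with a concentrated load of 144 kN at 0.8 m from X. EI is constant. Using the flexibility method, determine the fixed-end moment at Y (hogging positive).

Release both end moments; the primary structure is a simply-supported span XY with redundants M_X and M_Y.
End rotations of the released simple span under the applied load (×1/EI):
  at X: point load 122 at a = 7: Pab(L + b)/(6LEI) = 160.1/EI
  at Y: point load 122 at a = 7: Pab(L + a)/(6LEI) = 266.9/EI
  at X: point load 144 at a = 0.8: Pab(L + b)/(6LEI) = 262.7/EI
  at Y: point load 144 at a = 0.8: Pab(L + a)/(6LEI) = 152.1/EI
  θ_X0 = 422.8/EI,  θ_Y0 = 418.9/EI
Flexibility coefficients: a unit moment at one end gives L/(3EI) there and L/(6EI) at the far end, so f₁₁ = f₂₂ = 2.667/EI and f₁₂ = f₂₁ = 1.333/EI.
Compatibility — zero rotation at each built-in end:
  2.667 M_X + 1.333 M_Y = 422.8
  1.333 M_X + 2.667 M_Y = 418.9
Solving the pair gives M_X = 106.7 kN·m and M_Y = 103.8 kN·m (hogging).

M_Y = 103.8 kN·m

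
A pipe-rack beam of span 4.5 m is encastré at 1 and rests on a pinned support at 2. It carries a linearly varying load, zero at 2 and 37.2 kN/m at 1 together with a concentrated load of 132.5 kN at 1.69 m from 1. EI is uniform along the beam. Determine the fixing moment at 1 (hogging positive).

Choose R_2 as the redundant. The primary structure is the cantilever fixed at 1.
Primary-structure tip deflection at 2 by superposition:
  triangular load, peak 37.2 at the fixed end: w₀L⁴/(30EI) = 508.5/EI
  point load 132.5 at a = 1.69: Pa²(3L − a)/(6EI) = 744.9/EI
  δ_0 = 1253/EI
Tip deflection under a unit load at 2: L³/(3EI) = 30.38/EI.
The prop prevents deflection at 2: R_2 = δ_0/δ_{22} = 1253/30.38 = 41.26 kN.
Moment equilibrium about 1: M_1 = Σ(load moments about 1) − R_2·L = 349.5 − 41.26×4.5 = 163.8 kN·m.

M_1 = 163.8 kN·m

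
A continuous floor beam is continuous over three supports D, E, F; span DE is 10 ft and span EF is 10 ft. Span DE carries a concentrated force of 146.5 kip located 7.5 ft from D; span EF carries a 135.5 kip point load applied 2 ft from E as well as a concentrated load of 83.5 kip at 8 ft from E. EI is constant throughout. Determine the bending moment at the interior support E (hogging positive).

Release continuity at E by inserting a hinge; the redundant is the internal moment M_E. The primary structure is two simply-supported spans DE and EF.
End slopes at the hinge E, treating each span as simply supported:
  span DE: point load 146.5 at a = 7.5: Pab(L + a)/(6LEI) = 801.2/EI
  span EF: point load 135.5 at a = 2: Pab(L + b)/(6LEI) = 650.4/EI
  span EF: point load 83.5 at a = 8: Pab(L + b)/(6LEI) = 267.2/EI
  relative rotation θ_0 = (801.2 + 917.6)/EI = 1719/EI
A unit hogging moment at E produces rotation L₁/(3EI) + L₂/(3EI) = 6.667/EI.
Compatibility: M_E·(L₁+L₂)/(3EI) = θ_0, giving M_E = 257.8 kip·ft (hogging).

M_E = 257.8 kip·ft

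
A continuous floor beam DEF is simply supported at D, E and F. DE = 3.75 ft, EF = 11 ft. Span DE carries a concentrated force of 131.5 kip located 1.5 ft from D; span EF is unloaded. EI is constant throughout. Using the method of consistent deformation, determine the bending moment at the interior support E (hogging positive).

M_E = 21.06 kip·ft

Release continuity at E by inserting a hinge; the redundant is the internal moment M_E. The primary structure is two simply-supported spans DE and EF.
End slopes at the hinge E, treating each span as simply supported:
  span DE: point load 131.5 at a = 1.5: Pab(L + a)/(6LEI) = 103.6/EI
  relative rotation θ_0 = (103.6 + 0)/EI = 103.6/EI
A unit hogging moment at E produces rotation L₁/(3EI) + L₂/(3EI) = 4.917/EI.
Slope continuity at E: θ_0 = M_E·4.917/EI, so M_E = 103.6/4.917 = 21.06 kip·ft (hogging).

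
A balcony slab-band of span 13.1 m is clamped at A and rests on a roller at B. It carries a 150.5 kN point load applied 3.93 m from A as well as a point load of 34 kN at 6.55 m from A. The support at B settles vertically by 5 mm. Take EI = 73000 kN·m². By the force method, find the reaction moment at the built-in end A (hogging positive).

Take the reaction at B as the redundant and release it; the primary structure is a cantilever fixed at A.
Primary-structure tip deflection at B by superposition:
  point load 150.5 at a = 3.93: Pa²(3L − a)/(6EI) = 13703/EI
  point load 34 at a = 6.55: Pa²(3L − a)/(6EI) = 7962/EI
  δ_0 = 21665/EI
Flexibility coefficient — unit upward force at B: δ_{BB} = L³/(3EI) = 749.4/EI.
With EI = 73000 kN·m²: δ_0 = 0.29678 m and δ_{BB} = 0.010265 m/kN.
Compatibility — the beam at B must follow the support down by 0.005 m: δ_0 − R_B·δ_{BB} = 0.005, so R_B = (0.29678 − 0.005)/0.010265 = 28.42 kN.
Moment equilibrium about A: M_A = Σ(load moments about A) − R_B·L = 814.2 − 28.42×13.1 = 441.8 kN·m.

M_A = 441.8 kN·m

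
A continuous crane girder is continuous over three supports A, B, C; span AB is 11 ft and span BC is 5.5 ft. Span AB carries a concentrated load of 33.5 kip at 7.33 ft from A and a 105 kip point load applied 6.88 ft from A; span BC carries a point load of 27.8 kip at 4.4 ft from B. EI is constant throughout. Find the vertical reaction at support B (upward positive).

R_B = 147.3 kip

Insert a hinge at B; M_B is the redundant, and each span becomes simply supported.
Rotations at B on the released spans (each span's end-slope, ×1/EI):
  span AB: point load 33.5 at a = 7.33: Pab(L + a)/(6LEI) = 250.3/EI
  span AB: point load 105 at a = 6.88: Pab(L + a)/(6LEI) = 806.3/EI
  span BC: point load 27.8 at a = 4.4: Pab(L + b)/(6LEI) = 26.91/EI
  relative rotation θ_0 = (1057 + 26.91)/EI = 1083/EI
A unit hogging moment at B produces rotation L₁/(3EI) + L₂/(3EI) = 5.5/EI.
Compatibility: M_B·(L₁+L₂)/(3EI) = θ_0, giving M_B = 197 kip·ft (hogging).
Span AB, ΣM about A with M_B applied at B: R_B^{AB}·11 = 968 + 197, so R_B^{AB} = 105.9 kip and R_A = 138.5 − 105.9 = 32.6 kip.
Span BC, ΣM about C: R_B^{BC}·5.5 = 30.58 + 197, so R_B^{BC} = 41.38 kip and R_C = 27.8 − 41.38 = -13.58 kip.
R_B = 105.9 + 41.38 = 147.3 kip.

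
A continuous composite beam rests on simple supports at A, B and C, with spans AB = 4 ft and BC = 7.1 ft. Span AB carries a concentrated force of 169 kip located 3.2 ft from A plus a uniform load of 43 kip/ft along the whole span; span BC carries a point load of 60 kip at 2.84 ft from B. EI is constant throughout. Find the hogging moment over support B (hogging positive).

Release continuity at B by inserting a hinge; the redundant is the internal moment M_B. The primary structure is two simply-supported spans AB and BC.
Rotations at B on the released spans (each span's end-slope, ×1/EI):
  span AB: point load 169 at a = 3.2: Pab(L + a)/(6LEI) = 129.8/EI
  span AB: UDL 43: wL³/(24EI) = 114.7/EI
  span BC: point load 60 at a = 2.84: Pab(L + b)/(6LEI) = 193.6/EI
  relative rotation θ_0 = (244.5 + 193.6)/EI = 438/EI
A unit hogging moment at B produces rotation L₁/(3EI) + L₂/(3EI) = 3.7/EI.
Slope continuity at B: θ_0 = M_B·3.7/EI, so M_B = 438/3.7 = 118.4 kip·ft (hogging).

M_B = 118.4 kip·ft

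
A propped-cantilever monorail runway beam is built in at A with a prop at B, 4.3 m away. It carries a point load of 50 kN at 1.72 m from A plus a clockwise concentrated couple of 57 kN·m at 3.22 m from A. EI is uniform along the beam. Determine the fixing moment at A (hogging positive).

M_A = 18.17 kN·m

Remove the prop at B; the released (primary) structure is a cantilever built in at A.
Deflection at B on the released cantilever, summing each load's contribution:
  point load 50 at a = 1.72: Pa²(3L − a)/(6EI) = 275.6/EI
  clockwise couple 57 at a = 3.22: M₀a(2L − a)/(2EI) = 493.7/EI
  δ_0 = 769.3/EI
Tip deflection under a unit load at B: L³/(3EI) = 26.5/EI.
The prop prevents deflection at B: R_B = δ_0/δ_{BB} = 769.3/26.5 = 29.03 kN.
Moment equilibrium about A: M_A = Σ(load moments about A) − R_B·L = 143 − 29.03×4.3 = 18.17 kN·m.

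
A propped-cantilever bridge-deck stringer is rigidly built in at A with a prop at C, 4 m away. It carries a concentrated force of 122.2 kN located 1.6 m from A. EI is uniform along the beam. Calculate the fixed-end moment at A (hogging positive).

M_A = 93.85 kN·m

Take the reaction at C as the redundant and release it; the primary structure is a cantilever fixed at A.
Deflection at C on the released cantilever, summing each load's contribution:
  point load 122.2 at a = 1.6: Pa²(3L − a)/(6EI) = 542.2/EI
Flexibility coefficient — unit upward force at C: δ_{CC} = L³/(3EI) = 21.33/EI.
The prop prevents deflection at C: R_C = δ_0/δ_{CC} = 542.2/21.33 = 25.42 kN.
Moment equilibrium about A: M_A = Σ(load moments about A) − R_C·L = 195.5 − 25.42×4 = 93.85 kN·m.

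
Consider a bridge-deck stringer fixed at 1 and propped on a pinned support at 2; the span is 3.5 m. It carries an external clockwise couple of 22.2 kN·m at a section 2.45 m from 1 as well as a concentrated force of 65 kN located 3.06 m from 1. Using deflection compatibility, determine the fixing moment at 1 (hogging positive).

M_1 = 5.971 kN·m

Choose R_2 as the redundant. The primary structure is the cantilever fixed at 1.
Deflection at 2 on the released cantilever, summing each load's contribution:
  clockwise couple 22.2 at a = 2.45: M₀a(2L − a)/(2EI) = 123.7/EI
  point load 65 at a = 3.06: Pa²(3L − a)/(6EI) = 754.7/EI
  δ_0 = 878.4/EI
Tip deflection under a unit load at 2: L³/(3EI) = 14.29/EI.
Compatibility at 2: δ_0 − R_2·δ_{22} = 0, so R_2 = 878.4/14.29 = 61.47 kN.
Moment equilibrium about 1: M_1 = Σ(load moments about 1) − R_2·L = 221.1 − 61.47×3.5 = 5.971 kN·m.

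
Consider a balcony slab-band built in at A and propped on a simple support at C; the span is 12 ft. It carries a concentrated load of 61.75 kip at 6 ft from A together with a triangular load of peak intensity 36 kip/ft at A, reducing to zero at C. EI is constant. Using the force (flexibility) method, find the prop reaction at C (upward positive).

Choose R_C as the redundant. The primary structure is the cantilever fixed at A.
Free-end deflection of the primary structure under the applied loading (downward +):
  point load 61.75 at a = 6: Pa²(3L − a)/(6EI) = 11115/EI
  triangular load, peak 36 at the fixed end: w₀L⁴/(30EI) = 24883/EI
  δ_0 = 35998/EI
Tip deflection under a unit load at C: L³/(3EI) = 576/EI.
Compatibility at C: δ_0 − R_C·δ_{CC} = 0, so R_C = 35998/576 = 62.5 kip.

R_C = 62.5 kip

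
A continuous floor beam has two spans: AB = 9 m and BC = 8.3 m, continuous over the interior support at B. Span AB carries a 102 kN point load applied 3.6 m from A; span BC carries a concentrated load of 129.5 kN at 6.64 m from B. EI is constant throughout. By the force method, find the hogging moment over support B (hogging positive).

Take M_B as the redundant. Released structure: two simple spans AB and BC with a hinge at B.
Discontinuity in slope at B on the released structure — sum the simple-span end rotations:
  span AB: point load 102 at a = 3.6: Pab(L + a)/(6LEI) = 462.7/EI
  span BC: point load 129.5 at a = 6.64: Pab(L + b)/(6LEI) = 285.5/EI
  relative rotation θ_0 = (462.7 + 285.5)/EI = 748.2/EI
A unit hogging moment at B produces rotation L₁/(3EI) + L₂/(3EI) = 5.767/EI.
Compatibility: M_B·(L₁+L₂)/(3EI) = θ_0, giving M_B = 129.7 kN·m (hogging).

M_B = 129.7 kN·m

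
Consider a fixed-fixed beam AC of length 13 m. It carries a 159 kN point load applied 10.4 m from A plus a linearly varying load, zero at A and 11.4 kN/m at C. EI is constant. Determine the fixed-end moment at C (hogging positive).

Take the two fixed-end moments M_A, M_C as redundants; the released structure is the simple span AC.
End rotations of the released simple span under the applied load (×1/EI):
  at A: point load 159 at a = 10.4: Pab(L + b)/(6LEI) = 859.9/EI
  at C: point load 159 at a = 10.4: Pab(L + a)/(6LEI) = 1290/EI
  at A: triangular load, peak 11.4: 7w₀L³/(360EI) = 487/EI
  at C: triangular load, peak 11.4: w₀L³/(45EI) = 556.6/EI
  θ_A0 = 1347/EI,  θ_C0 = 1846/EI
Flexibility coefficients: a unit moment at one end gives L/(3EI) there and L/(6EI) at the far end, so f₁₁ = f₂₂ = 4.333/EI and f₁₂ = f₂₁ = 2.167/EI.
Compatibility — zero rotation at each built-in end:
  4.333 M_A + 2.167 M_C = 1347
  2.167 M_A + 4.333 M_C = 1846
Solving the pair gives M_A = 130.4 kN·m and M_C = 360.9 kN·m (hogging).

M_C = 360.9 kN·m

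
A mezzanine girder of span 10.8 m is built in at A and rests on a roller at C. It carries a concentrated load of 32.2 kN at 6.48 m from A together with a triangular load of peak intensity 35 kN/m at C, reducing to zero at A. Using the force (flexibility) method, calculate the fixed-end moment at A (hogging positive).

M_A = 296.6 kN·m

Remove the prop at C; the released (primary) structure is a cantilever built in at A.
Deflection at C on the released cantilever, summing each load's contribution:
  point load 32.2 at a = 6.48: Pa²(3L − a)/(6EI) = 5841/EI
  triangular load, peak 35 at the free end: 11w₀L⁴/(120EI) = 43649/EI
  δ_0 = 49490/EI
Tip deflection under a unit load at C: L³/(3EI) = 419.9/EI.
Compatibility at C: δ_0 − R_C·δ_{CC} = 0, so R_C = 49490/419.9 = 117.9 kN.
Moment equilibrium about A: M_A = Σ(load moments about A) − R_C·L = 1569 − 117.9×10.8 = 296.6 kN·m.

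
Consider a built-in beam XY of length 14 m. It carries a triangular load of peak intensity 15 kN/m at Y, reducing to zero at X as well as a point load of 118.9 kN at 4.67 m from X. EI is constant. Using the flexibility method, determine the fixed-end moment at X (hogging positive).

M_X = 344.6 kN·m

Take the two fixed-end moments M_X, M_Y as redundants; the released structure is the simple span XY.
On the primary (simply-supported) span, the end slopes from the loading are:
  at X: triangular load, peak 15: 7w₀L³/(360EI) = 800.3/EI
  at Y: triangular load, peak 15: w₀L³/(45EI) = 914.7/EI
  at X: point load 118.9 at a = 4.67: Pab(L + b)/(6LEI) = 1439/EI
  at Y: point load 118.9 at a = 4.67: Pab(L + a)/(6LEI) = 1151/EI
  θ_X0 = 2239/EI,  θ_Y0 = 2066/EI
Flexibility coefficients: a unit moment at one end gives L/(3EI) there and L/(6EI) at the far end, so f₁₁ = f₂₂ = 4.667/EI and f₁₂ = f₂₁ = 2.333/EI.
Compatibility — zero rotation at each built-in end:
  4.667 M_X + 2.333 M_Y = 2239
  2.333 M_X + 4.667 M_Y = 2066
Solving the pair gives M_X = 344.6 kN·m and M_Y = 270.4 kN·m (hogging).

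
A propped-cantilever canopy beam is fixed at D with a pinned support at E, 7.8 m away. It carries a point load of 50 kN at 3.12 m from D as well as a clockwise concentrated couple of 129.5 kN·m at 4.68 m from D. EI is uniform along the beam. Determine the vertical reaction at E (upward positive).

R_E = 31.32 kN

Remove the prop at E; the released (primary) structure is a cantilever built in at D.
Free-end deflection of the primary structure under the applied loading (downward +):
  point load 50 at a = 3.12: Pa²(3L − a)/(6EI) = 1645/EI
  clockwise couple 129.5 at a = 4.68: M₀a(2L − a)/(2EI) = 3309/EI
  δ_0 = 4954/EI
Tip deflection under a unit load at E: L³/(3EI) = 158.2/EI.
Compatibility at E: δ_0 − R_E·δ_{EE} = 0, so R_E = 4954/158.2 = 31.32 kN.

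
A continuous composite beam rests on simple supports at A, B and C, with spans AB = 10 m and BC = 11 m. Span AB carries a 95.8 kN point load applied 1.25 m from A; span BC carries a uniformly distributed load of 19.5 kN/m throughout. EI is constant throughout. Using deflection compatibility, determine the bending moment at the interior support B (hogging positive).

Release continuity at B by inserting a hinge; the redundant is the internal moment M_B. The primary structure is two simply-supported spans AB and BC.
Discontinuity in slope at B on the released structure — sum the simple-span end rotations:
  span AB: point load 95.8 at a = 1.25: Pab(L + a)/(6LEI) = 196.5/EI
  span BC: UDL 19.5: wL³/(24EI) = 1081/EI
  relative rotation θ_0 = (196.5 + 1081)/EI = 1278/EI
A unit hogging moment at B produces rotation L₁/(3EI) + L₂/(3EI) = 7/EI.
Compatibility: M_B·(L₁+L₂)/(3EI) = θ_0, giving M_B = 182.6 kN·m (hogging).

M_B = 182.6 kN·m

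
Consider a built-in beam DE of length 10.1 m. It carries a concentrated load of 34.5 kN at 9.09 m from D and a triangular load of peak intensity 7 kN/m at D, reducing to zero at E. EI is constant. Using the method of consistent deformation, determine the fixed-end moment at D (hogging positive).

Take the two fixed-end moments M_D, M_E as redundants; the released structure is the simple span DE.
On the primary (simply-supported) span, the end slopes from the loading are:
  at D: point load 34.5 at a = 9.09: Pab(L + b)/(6LEI) = 58.07/EI
  at E: point load 34.5 at a = 9.09: Pab(L + a)/(6LEI) = 100.3/EI
  at D: triangular load, peak 7: w₀L³/(45EI) = 160.3/EI
  at E: triangular load, peak 7: 7w₀L³/(360EI) = 140.2/EI
  θ_D0 = 218.3/EI,  θ_E0 = 240.5/EI
Flexibility coefficients: a unit moment at one end gives L/(3EI) there and L/(6EI) at the far end, so f₁₁ = f₂₂ = 3.367/EI and f₁₂ = f₂₁ = 1.683/EI.
Compatibility — zero rotation at each built-in end:
  3.367 M_D + 1.683 M_E = 218.3
  1.683 M_D + 3.367 M_E = 240.5
Solving the pair gives M_D = 38.84 kN·m and M_E = 52.03 kN·m (hogging).

M_D = 38.84 kN·m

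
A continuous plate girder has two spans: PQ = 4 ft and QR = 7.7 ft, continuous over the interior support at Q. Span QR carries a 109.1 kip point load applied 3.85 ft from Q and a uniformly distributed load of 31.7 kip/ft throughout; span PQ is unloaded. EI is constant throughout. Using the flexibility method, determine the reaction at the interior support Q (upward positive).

Take M_Q as the redundant. Released structure: two simple spans PQ and QR with a hinge at Q.
Discontinuity in slope at Q on the released structure — sum the simple-span end rotations:
  span QR: point load 109.1 at a = 3.85: Pab(L + b)/(6LEI) = 404.3/EI
  span QR: UDL 31.7: wL³/(24EI) = 603/EI
  relative rotation θ_0 = (0 + 1007)/EI = 1007/EI
A unit hogging moment at Q produces rotation L₁/(3EI) + L₂/(3EI) = 3.9/EI.
Compatibility: M_Q·(L₁+L₂)/(3EI) = θ_0, giving M_Q = 258.3 kip·ft (hogging).
Span PQ, ΣM about P with M_Q applied at Q: R_Q^{PQ}·4 = 0 + 258.3, so R_Q^{PQ} = 64.57 kip and R_P = 0 − 64.57 = -64.57 kip.
Span QR, ΣM about R: R_Q^{QR}·7.7 = 1360 + 258.3, so R_Q^{QR} = 210.1 kip and R_R = 353.2 − 210.1 = 143.1 kip.
R_Q = 64.57 + 210.1 = 274.7 kip.

R_Q = 274.7 kip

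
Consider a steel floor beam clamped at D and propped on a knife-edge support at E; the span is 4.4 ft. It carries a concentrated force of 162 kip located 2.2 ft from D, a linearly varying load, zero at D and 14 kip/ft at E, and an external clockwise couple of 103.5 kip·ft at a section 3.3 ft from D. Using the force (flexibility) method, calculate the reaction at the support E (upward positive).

Remove the prop at E; the released (primary) structure is a cantilever built in at D.
Deflection at E on the released cantilever, summing each load's contribution:
  point load 162 at a = 2.2: Pa²(3L − a)/(6EI) = 1437/EI
  triangular load, peak 14 at the free end: 11w₀L⁴/(120EI) = 481/EI
  clockwise couple 103.5 at a = 3.3: M₀a(2L − a)/(2EI) = 939.3/EI
  δ_0 = 2858/EI
Tip deflection under a unit load at E: L³/(3EI) = 28.39/EI.
The prop prevents deflection at E: R_E = δ_0/δ_{EE} = 2858/28.39 = 100.6 kip.

R_E = 100.6 kip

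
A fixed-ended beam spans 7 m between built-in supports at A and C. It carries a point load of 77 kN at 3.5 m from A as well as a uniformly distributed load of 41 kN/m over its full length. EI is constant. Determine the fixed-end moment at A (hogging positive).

M_A = 234.8 kN·m

Release both end moments; the primary structure is a simply-supported span AC with redundants M_A and M_C.
Simple-span end rotations at A and C under the given loads:
  at A: point load 77 at a = 3.5: Pab(L + b)/(6LEI) = 235.8/EI
  at C: point load 77 at a = 3.5: Pab(L + a)/(6LEI) = 235.8/EI
  at A: UDL 41: wL³/(24EI) = 586/EI
  at C: UDL 41: wL³/(24EI) = 586/EI
  θ_A0 = 821.8/EI,  θ_C0 = 821.8/EI
Flexibility coefficients: a unit moment at one end gives L/(3EI) there and L/(6EI) at the far end, so f₁₁ = f₂₂ = 2.333/EI and f₁₂ = f₂₁ = 1.167/EI.
Compatibility — zero rotation at each built-in end:
  2.333 M_A + 1.167 M_C = 821.8
  1.167 M_A + 2.333 M_C = 821.8
Solving the pair gives M_A = 234.8 kN·m and M_C = 234.8 kN·m (hogging).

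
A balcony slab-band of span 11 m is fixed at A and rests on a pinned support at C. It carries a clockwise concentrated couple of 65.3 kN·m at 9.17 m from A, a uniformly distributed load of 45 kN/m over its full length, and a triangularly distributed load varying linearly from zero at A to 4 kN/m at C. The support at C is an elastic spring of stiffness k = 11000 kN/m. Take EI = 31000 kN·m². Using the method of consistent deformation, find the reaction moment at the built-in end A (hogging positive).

Take the reaction at C as the redundant and release it; the primary structure is a cantilever fixed at A.
Downward deflection at the released point C due to the loads:
  clockwise couple 65.3 at a = 9.17: M₀a(2L − a)/(2EI) = 3841/EI
  UDL 45: wL⁴/(8EI) = 82356/EI
  triangular load, peak 4 at the free end: 11w₀L⁴/(120EI) = 5368/EI
  δ_0 = 91565/EI
Flexibility coefficient — unit upward force at C: δ_{CC} = L³/(3EI) = 443.7/EI.
With EI = 31000 kN·m²: δ_0 = 2.9537 m and δ_{CC} = 0.014312 m/kN.
Compatibility — the spring shortens by R_C/k under the reaction it provides: δ_0 − R_C·δ_{CC} = R_C/k. With 1/k = 0.000091 m/kN, R_C = δ_0 / (δ_{CC} + 1/k) = 2.9537 / (0.014312 + 0.000091) = 205.1 kN.
Moment equilibrium about A: M_A = Σ(load moments about A) − R_C·L = 2949 − 205.1×11 = 693.2 kN·m.

M_A = 693.2 kN·m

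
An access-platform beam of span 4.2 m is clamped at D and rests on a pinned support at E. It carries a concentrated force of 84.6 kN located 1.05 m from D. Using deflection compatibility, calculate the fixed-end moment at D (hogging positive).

M_D = 58.29 kN·m

Remove the prop at E; the released (primary) structure is a cantilever built in at D.
Free-end deflection of the primary structure under the applied loading (downward +):
  point load 84.6 at a = 1.05: Pa²(3L − a)/(6EI) = 179.5/EI
Flexibility coefficient — unit upward force at E: δ_{EE} = L³/(3EI) = 24.7/EI.
Compatibility at E: δ_0 − R_E·δ_{EE} = 0, so R_E = 179.5/24.7 = 7.27 kN.
Moment equilibrium about D: M_D = Σ(load moments about D) − R_E·L = 88.83 − 7.27×4.2 = 58.29 kN·m.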